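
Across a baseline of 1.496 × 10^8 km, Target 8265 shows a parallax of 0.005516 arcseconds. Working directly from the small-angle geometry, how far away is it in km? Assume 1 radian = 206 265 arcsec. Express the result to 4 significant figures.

θ = 0.005516″ = 0.005516/206265 = 2.6742 × 10^-8 rad.
d = B/θ = (1.496 × 10^8) / (2.6742 × 10^-8) = 5.5942 × 10^15 km.

5.594 × 10^15 km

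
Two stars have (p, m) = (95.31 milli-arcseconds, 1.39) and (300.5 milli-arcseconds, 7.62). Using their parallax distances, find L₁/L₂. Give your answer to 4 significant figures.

L₁/L₂ = 3086

d₁ = 1/p₁ = 1/0.09531″ = 10.492 pc; d₂ = 1/p₂ = 1/0.3005″ = 3.3278 pc.
M₁ = m₁ − 5 log₁₀ d₁ + 5 = 1.39 − 5.1043 + 5 = 1.2857.
M₂ = 7.62 − 2.6108 + 5 = 10.0092.
L₁/L₂ = 10^(0.4(M₂ − M₁)) = 10^(0.4 × 8.7235) = 10^3.48940 = 3086.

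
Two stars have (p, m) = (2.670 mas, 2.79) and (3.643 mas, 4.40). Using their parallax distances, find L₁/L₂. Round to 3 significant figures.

L₁/L₂ = 8.20

d₁ = 1/p₁ = 1/0.002670″ = 374.53 pc; d₂ = 1/p₂ = 1/0.003643″ = 274.5 pc.
M₁ = m₁ − 5 log₁₀ d₁ + 5 = 2.79 − 12.8674 + 5 = -5.0774.
M₂ = 4.40 − 12.1927 + 5 = -2.7927.
L₁/L₂ = 10^(0.4(M₂ − M₁)) = 10^(0.4 × 2.2847) = 10^0.91388 = 8.2012.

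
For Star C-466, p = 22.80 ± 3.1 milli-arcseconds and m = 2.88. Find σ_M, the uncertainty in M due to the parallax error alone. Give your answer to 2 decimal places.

σ_M = 0.30 mag

M = m − 5 log₁₀ d + 5 = m + 5 log₁₀ p + 5, so ∂M/∂p = 5/(p ln 10).
σ_M = (5/ln 10) · (σ_p/p) = 2.1715 × 3.1/22.80 = 2.1715 × 0.13596 = 0.29524.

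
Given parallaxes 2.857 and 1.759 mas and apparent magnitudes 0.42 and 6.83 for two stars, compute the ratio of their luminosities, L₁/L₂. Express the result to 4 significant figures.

L₁/L₂ = 138.9

d₁ = 1/p₁ = 1/0.002857″ = 350.02 pc; d₂ = 1/p₂ = 1/0.001759″ = 568.5 pc.
M₁ = m₁ − 5 log₁₀ d₁ + 5 = 0.42 − 12.7205 + 5 = -7.3005.
M₂ = 6.83 − 13.7737 + 5 = -1.9437.
L₁/L₂ = 10^(0.4(M₂ − M₁)) = 10^(0.4 × 5.3568) = 10^2.14272 = 138.91.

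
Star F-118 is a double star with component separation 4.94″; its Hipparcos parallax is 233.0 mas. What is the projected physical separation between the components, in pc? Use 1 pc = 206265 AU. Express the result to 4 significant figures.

0.0001028 pc

d = 1/p = 1/0.2330″ = 4.2918 pc.
At distance d (pc), an angle of θ arcsec spans θ·d AU: s = 4.94 × 4.2918 = 21.201 AU.
= 21.201 / 206265 = 0.00010279 pc.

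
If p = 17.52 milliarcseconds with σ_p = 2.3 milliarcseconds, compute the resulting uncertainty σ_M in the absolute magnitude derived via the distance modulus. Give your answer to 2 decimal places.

M = m − 5 log₁₀ d + 5 = m + 5 log₁₀ p + 5, so ∂M/∂p = 5/(p ln 10).
σ_M = (5/ln 10) · (σ_p/p) = 2.1715 × 2.3/17.52 = 2.1715 × 0.13128 = 0.28507.

σ_M = 0.29 mag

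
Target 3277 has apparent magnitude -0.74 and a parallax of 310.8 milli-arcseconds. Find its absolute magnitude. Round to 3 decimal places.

M = 1.722

d = 1/p = 1/0.3108″ = 3.2175 pc.
m − M = 5 log₁₀(3.2175) − 5 = 2.5376 − 5 = -2.4624.
M = m − (m − M) = -0.74 − (-2.4624) = 1.722.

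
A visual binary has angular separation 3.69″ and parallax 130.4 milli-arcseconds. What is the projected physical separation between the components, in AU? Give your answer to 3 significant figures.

28.3 AU

d = 1/p = 1/0.1304″ = 7.6687 pc.
At distance d (pc), an angle of θ arcsec spans θ·d AU: s = 3.69 × 7.6687 = 28.298 AU.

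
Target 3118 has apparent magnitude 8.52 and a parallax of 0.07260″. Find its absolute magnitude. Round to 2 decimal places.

M = 7.82

d = 1/p = 1/0.07260″ = 13.774 pc.
m − M = 5 log₁₀(13.774) − 5 = 5.6953 − 5 = 0.6953.
M = m − (m − M) = 8.52 − 0.6953 = 7.82.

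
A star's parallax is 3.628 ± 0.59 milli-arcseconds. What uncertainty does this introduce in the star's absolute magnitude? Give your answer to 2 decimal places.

M = m − 5 log₁₀ d + 5 = m + 5 log₁₀ p + 5, so ∂M/∂p = 5/(p ln 10).
σ_M = (5/ln 10) · (σ_p/p) = 2.1715 × 0.59/3.628 = 2.1715 × 0.16262 = 0.35313.

σ_M = 0.35 mag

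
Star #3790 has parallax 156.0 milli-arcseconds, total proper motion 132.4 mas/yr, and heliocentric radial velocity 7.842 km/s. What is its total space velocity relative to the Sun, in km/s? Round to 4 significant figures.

d = 1/p = 1/0.1560″ = 6.4103 pc.
μ = 132.4 mas/yr = 0.1324 ″/yr.
v_t = 4.740 μ d = 4.740 × 0.1324 × 6.4103 = 4.023 km/s.
v = √(v_r² + v_t²) = √(7.842² + 4.023²) = √77.6815 = 8.8137 km/s.

8.814 km/s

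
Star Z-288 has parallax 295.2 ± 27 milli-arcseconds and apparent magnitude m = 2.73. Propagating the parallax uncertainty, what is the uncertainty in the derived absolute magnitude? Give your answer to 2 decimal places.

σ_M = 0.20 mag

M = m − 5 log₁₀ d + 5 = m + 5 log₁₀ p + 5, so ∂M/∂p = 5/(p ln 10).
σ_M = (5/ln 10) · (σ_p/p) = 2.1715 × 27/295.2 = 2.1715 × 0.091463 = 0.19861.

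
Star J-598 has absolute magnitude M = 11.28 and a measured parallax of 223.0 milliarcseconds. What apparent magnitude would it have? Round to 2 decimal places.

d = 1/p = 1/0.2230″ = 4.4843 pc.
m − M = 5 log₁₀ d − 5 = 5 log₁₀(4.4843) − 5 = 3.2585 − 5 = -1.7415.
m = M + (m − M) = 11.28 + (-1.7415) = 9.54.

m = 9.54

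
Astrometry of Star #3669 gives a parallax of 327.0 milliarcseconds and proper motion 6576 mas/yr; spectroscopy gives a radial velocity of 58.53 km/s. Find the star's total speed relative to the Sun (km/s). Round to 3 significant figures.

112 km/s

d = 1/p = 1/0.3270″ = 3.0581 pc.
μ = 6576 mas/yr = 6.576 ″/yr.
v_t = 4.740 μ d = 4.740 × 6.576 × 3.0581 = 95.322 km/s.
v = √(v_r² + v_t²) = √(58.53² + 95.322²) = √12512 = 111.86 km/s.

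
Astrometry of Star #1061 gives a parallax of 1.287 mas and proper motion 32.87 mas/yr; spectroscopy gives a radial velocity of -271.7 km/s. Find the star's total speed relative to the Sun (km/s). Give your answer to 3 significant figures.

d = 1/p = 1/0.001287″ = 777 pc.
μ = 32.87 mas/yr = 0.03287 ″/yr.
v_t = 4.740 μ d = 4.740 × 0.03287 × 777 = 121.06 km/s.
v = √(v_r² + v_t²) = √((-271.7)² + 121.06²) = √88476.4 = 297.45 km/s.

297 km/s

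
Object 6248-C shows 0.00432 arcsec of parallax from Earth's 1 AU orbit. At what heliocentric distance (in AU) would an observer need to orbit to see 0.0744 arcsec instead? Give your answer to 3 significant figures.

17.2 AU

Parallax scales linearly with baseline: p ∝ B, so B = p_target / p_Earth × 1 AU.
B = 0.0744 / 0.00432 = 17.222 AU.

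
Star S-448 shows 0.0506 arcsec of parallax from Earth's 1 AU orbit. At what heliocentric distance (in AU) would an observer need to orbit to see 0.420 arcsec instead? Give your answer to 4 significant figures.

8.300 AU

Parallax scales linearly with baseline: p ∝ B, so B = p_target / p_Earth × 1 AU.
B = 0.420 / 0.0506 = 8.3004 AU.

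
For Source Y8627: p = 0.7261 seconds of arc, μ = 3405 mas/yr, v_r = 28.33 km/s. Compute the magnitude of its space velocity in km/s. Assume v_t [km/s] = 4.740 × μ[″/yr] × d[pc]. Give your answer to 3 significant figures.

d = 1/p = 1/0.7261″ = 1.3772 pc.
μ = 3405 mas/yr = 3.405 ″/yr.
v_t = 4.740 μ d = 4.740 × 3.405 × 1.3772 = 22.228 km/s.
v = √(v_r² + v_t²) = √(28.33² + 22.228²) = √1296.67 = 36.009 km/s.

36.0 km/s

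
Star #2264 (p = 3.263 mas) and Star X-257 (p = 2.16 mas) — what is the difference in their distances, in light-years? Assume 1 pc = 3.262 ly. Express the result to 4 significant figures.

510.5 ly

d_A = 1/0.003263″ = 306.47 pc; d_B = 1/0.002160″ = 462.96 pc.
|d_B − d_A| = |462.96 − 306.47| = 156.49 pc = 156.49 × 3.262 ly = 510.47 ly.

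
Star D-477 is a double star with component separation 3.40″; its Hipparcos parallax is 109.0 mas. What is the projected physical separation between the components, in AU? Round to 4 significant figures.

d = 1/p = 1/0.1090″ = 9.1743 pc.
At distance d (pc), an angle of θ arcsec spans θ·d AU: s = 3.40 × 9.1743 = 31.193 AU.

31.19 AU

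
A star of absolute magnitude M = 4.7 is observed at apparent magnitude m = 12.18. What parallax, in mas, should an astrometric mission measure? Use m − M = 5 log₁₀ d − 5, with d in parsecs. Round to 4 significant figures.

3.192 mas

m − M = 12.18 − 4.7 = 7.48.
d = 10^((m−M)/5 + 1) = 10^2.496 = 313.33 pc.
p = 1/d = 1/313.33 = 0.0031915 arcsec = 3.1915 mas.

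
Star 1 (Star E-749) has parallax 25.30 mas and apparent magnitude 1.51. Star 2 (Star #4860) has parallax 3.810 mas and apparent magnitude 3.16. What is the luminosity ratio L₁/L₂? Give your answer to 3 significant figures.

L₁/L₂ = 0.104

d₁ = 1/p₁ = 1/0.02530″ = 39.526 pc; d₂ = 1/p₂ = 1/0.003810″ = 262.47 pc.
M₁ = m₁ − 5 log₁₀ d₁ + 5 = 1.51 − 7.9844 + 5 = -1.4744.
M₂ = 3.16 − 12.0954 + 5 = -3.9354.
L₁/L₂ = 10^(0.4(M₂ − M₁)) = 10^(0.4 × (-2.4610)) = 10^(-0.98440) = 0.10366.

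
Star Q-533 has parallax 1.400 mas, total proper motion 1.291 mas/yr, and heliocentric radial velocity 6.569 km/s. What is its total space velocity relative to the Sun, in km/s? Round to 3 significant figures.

d = 1/p = 1/0.001400″ = 714.29 pc.
μ = 1.291 mas/yr = 0.001291 ″/yr.
v_t = 4.740 μ d = 4.740 × 0.001291 × 714.29 = 4.371 km/s.
v = √(v_r² + v_t²) = √(6.569² + 4.371²) = √62.2574 = 7.8903 km/s.

7.89 km/s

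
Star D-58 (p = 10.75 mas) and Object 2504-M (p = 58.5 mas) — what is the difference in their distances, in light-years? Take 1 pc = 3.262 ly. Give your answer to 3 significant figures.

248 ly

d_A = 1/0.01075″ = 93.023 pc; d_B = 1/0.05850″ = 17.094 pc.
|d_B − d_A| = |17.094 − 93.023| = 75.929 pc = 75.929 × 3.262 ly = 247.68 ly.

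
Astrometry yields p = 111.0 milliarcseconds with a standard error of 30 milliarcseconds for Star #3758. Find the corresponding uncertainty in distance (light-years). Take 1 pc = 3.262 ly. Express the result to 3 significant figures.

7.94 ly

d = 1/p, so σ_d = σ_p / p².
σ_d = 0.0300 / (0.1110)² = 0.0300 / 0.012321 = 2.4349 pc = 2.4349 × 3.262 ly = 7.9426 ly.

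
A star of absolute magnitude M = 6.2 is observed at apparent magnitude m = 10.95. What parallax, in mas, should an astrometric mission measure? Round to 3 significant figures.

m − M = 10.95 − 6.2 = 4.75.
d = 10^((m−M)/5 + 1) = 10^1.950 = 89.125 pc.
p = 1/d = 1/89.125 = 0.01122 arcsec = 11.22 mas.

11.2 mas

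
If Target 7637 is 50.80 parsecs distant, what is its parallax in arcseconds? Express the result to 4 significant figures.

p = 1/d = 1/50.8 = 0.019685 arcsec.

0.01969 arcsec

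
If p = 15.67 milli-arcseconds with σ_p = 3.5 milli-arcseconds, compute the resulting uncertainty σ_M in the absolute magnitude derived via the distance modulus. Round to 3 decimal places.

M = m − 5 log₁₀ d + 5 = m + 5 log₁₀ p + 5, so ∂M/∂p = 5/(p ln 10).
σ_M = (5/ln 10) · (σ_p/p) = 2.1715 × 3.5/15.67 = 2.1715 × 0.22336 = 0.48503.

σ_M = 0.485 mag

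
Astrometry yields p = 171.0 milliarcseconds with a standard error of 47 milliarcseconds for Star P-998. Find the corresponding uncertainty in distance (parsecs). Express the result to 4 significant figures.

d = 1/p, so σ_d = σ_p / p².
σ_d = 0.0470 / (0.1710)² = 0.0470 / 0.029241 = 1.6073 pc.

1.607 pc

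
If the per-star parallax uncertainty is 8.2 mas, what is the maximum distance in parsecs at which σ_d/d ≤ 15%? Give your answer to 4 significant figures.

σ_d/d = σ_p/p, so the condition is σ_p/p ≤ 0.15, i.e. p ≥ σ_p/0.15.
p_min = 8.2/0.15 = 54.667 mas = 0.054667 arcsec.
d_max = 1/p_min = 1/0.054667 = 18.293 pc.

18.29 pc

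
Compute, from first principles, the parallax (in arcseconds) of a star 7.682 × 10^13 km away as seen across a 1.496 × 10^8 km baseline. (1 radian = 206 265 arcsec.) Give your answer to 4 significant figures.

0.4017 arcsec

θ ≈ B/d = (1.496 × 10^8) / (7.682 × 10^13) = 1.9474 × 10^-6 rad.
In arcseconds: 1.9474 × 10^-6 × 206265 = 0.40168″.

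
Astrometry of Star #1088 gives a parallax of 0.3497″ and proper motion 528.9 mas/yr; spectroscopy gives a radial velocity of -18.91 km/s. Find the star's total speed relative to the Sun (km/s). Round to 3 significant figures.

d = 1/p = 1/0.3497″ = 2.8596 pc.
μ = 528.9 mas/yr = 0.5289 ″/yr.
v_t = 4.740 μ d = 4.740 × 0.5289 × 2.8596 = 7.169 km/s.
v = √(v_r² + v_t²) = √((-18.91)² + 7.169²) = √408.983 = 20.223 km/s.

20.2 km/s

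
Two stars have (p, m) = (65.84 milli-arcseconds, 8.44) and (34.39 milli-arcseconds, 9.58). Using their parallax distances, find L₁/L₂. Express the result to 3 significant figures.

d₁ = 1/p₁ = 1/0.06584″ = 15.188 pc; d₂ = 1/p₂ = 1/0.03439″ = 29.078 pc.
M₁ = m₁ − 5 log₁₀ d₁ + 5 = 8.44 − 5.9075 + 5 = 7.5325.
M₂ = 9.58 − 7.3178 + 5 = 7.2622.
L₁/L₂ = 10^(0.4(M₂ − M₁)) = 10^(0.4 × (-0.2703)) = 10^(-0.10812) = 0.77961.

L₁/L₂ = 0.780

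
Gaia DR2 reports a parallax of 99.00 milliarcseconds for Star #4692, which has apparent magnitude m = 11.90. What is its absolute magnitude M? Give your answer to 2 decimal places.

d = 1/p = 1/0.09900″ = 10.101 pc.
m − M = 5 log₁₀(10.101) − 5 = 5.0218 − 5 = 0.0218.
M = m − (m − M) = 11.90 − 0.0218 = 11.88.

M = 11.88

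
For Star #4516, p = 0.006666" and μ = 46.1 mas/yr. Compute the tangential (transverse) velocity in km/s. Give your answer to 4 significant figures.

d = 1/p = 1/0.006666″ = 150.02 pc.
μ = 46.1 mas/yr = 0.0461 ″/yr.
v_t = 4.74 × μ × d = 4.74 × 0.0461 × 150.02 = 32.781 km/s.

32.78 km/s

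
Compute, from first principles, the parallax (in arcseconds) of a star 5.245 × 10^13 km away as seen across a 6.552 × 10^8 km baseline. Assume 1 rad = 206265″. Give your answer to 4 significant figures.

θ ≈ B/d = (6.552 × 10^8) / (5.245 × 10^13) = 1.2492 × 10^-5 rad.
In arcseconds: 1.2492 × 10^-5 × 206265 = 2.5767″.

2.577 arcsec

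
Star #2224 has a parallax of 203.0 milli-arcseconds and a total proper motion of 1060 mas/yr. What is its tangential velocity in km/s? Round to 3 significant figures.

d = 1/p = 1/0.2030″ = 4.9261 pc.
μ = 1060 mas/yr = 1.06 ″/yr.
v_t = 4.74 × μ × d = 4.74 × 1.06 × 4.9261 = 24.751 km/s.

24.8 km/s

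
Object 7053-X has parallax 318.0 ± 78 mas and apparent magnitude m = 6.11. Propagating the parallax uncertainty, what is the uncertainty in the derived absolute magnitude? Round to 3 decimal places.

M = m − 5 log₁₀ d + 5 = m + 5 log₁₀ p + 5, so ∂M/∂p = 5/(p ln 10).
σ_M = (5/ln 10) · (σ_p/p) = 2.1715 × 78/318.0 = 2.1715 × 0.24528 = 0.53263.

σ_M = 0.533 mag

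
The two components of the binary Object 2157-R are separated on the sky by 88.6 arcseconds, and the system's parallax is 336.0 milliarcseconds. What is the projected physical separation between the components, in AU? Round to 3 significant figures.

264 AU

d = 1/p = 1/0.3360″ = 2.9762 pc.
At distance d (pc), an angle of θ arcsec spans θ·d AU: s = 88.6 × 2.9762 = 263.69 AU.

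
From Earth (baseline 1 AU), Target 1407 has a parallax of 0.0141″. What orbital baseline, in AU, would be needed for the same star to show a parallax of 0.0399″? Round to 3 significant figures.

Parallax scales linearly with baseline: p ∝ B, so B = p_target / p_Earth × 1 AU.
B = 0.0399 / 0.0141 = 2.8298 AU.

2.83 AU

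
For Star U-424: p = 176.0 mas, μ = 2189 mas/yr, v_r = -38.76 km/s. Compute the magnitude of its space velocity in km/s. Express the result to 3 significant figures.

d = 1/p = 1/0.1760″ = 5.6818 pc.
μ = 2189 mas/yr = 2.189 ″/yr.
v_t = 4.740 μ d = 4.740 × 2.189 × 5.6818 = 58.954 km/s.
v = √(v_r² + v_t²) = √((-38.76)² + 58.954²) = √4977.91 = 70.554 km/s.

70.6 km/s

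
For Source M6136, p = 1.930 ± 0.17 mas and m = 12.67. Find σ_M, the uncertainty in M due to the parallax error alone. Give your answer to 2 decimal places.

σ_M = 0.19 mag

M = m − 5 log₁₀ d + 5 = m + 5 log₁₀ p + 5, so ∂M/∂p = 5/(p ln 10).
σ_M = (5/ln 10) · (σ_p/p) = 2.1715 × 0.17/1.930 = 2.1715 × 0.088083 = 0.19127.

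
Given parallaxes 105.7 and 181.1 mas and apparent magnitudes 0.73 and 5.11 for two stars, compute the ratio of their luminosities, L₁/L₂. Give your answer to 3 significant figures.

d₁ = 1/p₁ = 1/0.1057″ = 9.4607 pc; d₂ = 1/p₂ = 1/0.1811″ = 5.5218 pc.
M₁ = m₁ − 5 log₁₀ d₁ + 5 = 0.73 − 4.8796 + 5 = 0.8504.
M₂ = 5.11 − 3.7104 + 5 = 6.3996.
L₁/L₂ = 10^(0.4(M₂ − M₁)) = 10^(0.4 × 5.5492) = 10^2.21968 = 165.84.

L₁/L₂ = 166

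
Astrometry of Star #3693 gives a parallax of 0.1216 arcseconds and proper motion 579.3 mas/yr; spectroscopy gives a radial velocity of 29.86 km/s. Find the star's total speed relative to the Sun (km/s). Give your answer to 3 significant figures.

d = 1/p = 1/0.1216″ = 8.2237 pc.
μ = 579.3 mas/yr = 0.5793 ″/yr.
v_t = 4.740 μ d = 4.740 × 0.5793 × 8.2237 = 22.581 km/s.
v = √(v_r² + v_t²) = √(29.86² + 22.581²) = √1401.52 = 37.437 km/s.

37.4 km/s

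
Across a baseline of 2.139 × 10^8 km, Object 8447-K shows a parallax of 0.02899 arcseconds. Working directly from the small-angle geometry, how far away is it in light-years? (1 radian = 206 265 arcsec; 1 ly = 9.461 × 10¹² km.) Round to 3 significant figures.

θ = 0.02899″ = 0.02899/206265 = 1.4055 × 10^-7 rad.
d = B/θ = (2.139 × 10^8) / (1.4055 × 10^-7) = 1.5219 × 10^15 km = (1.5219 × 10^15) / (9.461 × 10^12) ly = 160.86 ly.

161 ly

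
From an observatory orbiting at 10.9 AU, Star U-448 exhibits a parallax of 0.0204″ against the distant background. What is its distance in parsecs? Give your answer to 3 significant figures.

534 pc

With baseline B (in AU) and parallax p (in arcsec), d = B/p parsecs.
d = 10.9 / 0.0204 = 534.31 pc.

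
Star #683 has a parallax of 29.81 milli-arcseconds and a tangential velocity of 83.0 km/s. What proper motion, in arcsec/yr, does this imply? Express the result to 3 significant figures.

0.522 arcsec/yr

d = 1/p = 1/0.02981″ = 33.546 pc.
μ = v_t / (4.74 d) = 83.0 / (4.74 × 33.546) = 83.0 / 159.01 = 0.52198 ″/yr.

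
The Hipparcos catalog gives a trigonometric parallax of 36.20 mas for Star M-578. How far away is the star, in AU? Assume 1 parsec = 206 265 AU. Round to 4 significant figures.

p = 36.20 mas = 0.03620 arcsec.
d = 1/p = 1/0.03620 = 27.624 pc.
In AU: 27.624 × 206265 = 5.6979 × 10^6 AU.

5.698 × 10^6 AU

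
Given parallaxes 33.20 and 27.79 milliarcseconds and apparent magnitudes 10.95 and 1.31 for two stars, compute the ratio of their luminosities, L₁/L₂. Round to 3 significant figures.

L₁/L₂ = 9.76 × 10^-5

d₁ = 1/p₁ = 1/0.03320″ = 30.12 pc; d₂ = 1/p₂ = 1/0.02779″ = 35.984 pc.
M₁ = m₁ − 5 log₁₀ d₁ + 5 = 10.95 − 7.3943 + 5 = 8.5557.
M₂ = 1.31 − 7.7805 + 5 = -1.4705.
L₁/L₂ = 10^(0.4(M₂ − M₁)) = 10^(0.4 × (-10.0262)) = 10^(-4.01048) = 0.000097616.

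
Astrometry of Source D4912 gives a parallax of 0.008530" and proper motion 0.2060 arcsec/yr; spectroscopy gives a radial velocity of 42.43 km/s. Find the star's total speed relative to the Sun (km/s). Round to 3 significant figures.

d = 1/p = 1/0.008530″ = 117.23 pc.
v_t = 4.740 μ d = 4.740 × 0.2060 × 117.23 = 114.47 km/s.
v = √(v_r² + v_t²) = √(42.43² + 114.47²) = √14903.7 = 122.08 km/s.

122 km/s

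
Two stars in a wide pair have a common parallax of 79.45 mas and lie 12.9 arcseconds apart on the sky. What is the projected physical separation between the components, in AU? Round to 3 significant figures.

d = 1/p = 1/0.07945″ = 12.587 pc.
At distance d (pc), an angle of θ arcsec spans θ·d AU: s = 12.9 × 12.587 = 162.37 AU.

162 AU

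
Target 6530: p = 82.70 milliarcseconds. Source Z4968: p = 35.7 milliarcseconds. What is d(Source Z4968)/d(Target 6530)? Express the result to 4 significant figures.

Since d = 1/p, d_B/d_A = p_A/p_B.
= 82.70 / 35.7 = 2.3165.

2.317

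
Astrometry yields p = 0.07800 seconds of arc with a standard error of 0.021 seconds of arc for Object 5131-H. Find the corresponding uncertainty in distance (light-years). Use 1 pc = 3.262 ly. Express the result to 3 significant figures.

d = 1/p, so σ_d = σ_p / p².
σ_d = 0.0210 / (0.07800)² = 0.0210 / 0.006084 = 3.4517 pc = 3.4517 × 3.262 ly = 11.259 ly.

11.3 ly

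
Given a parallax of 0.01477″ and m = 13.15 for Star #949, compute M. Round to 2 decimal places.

M = 9.00

d = 1/p = 1/0.01477″ = 67.705 pc.
m − M = 5 log₁₀(67.705) − 5 = 9.1531 − 5 = 4.1531.
M = m − (m − M) = 13.15 − 4.1531 = 9.00.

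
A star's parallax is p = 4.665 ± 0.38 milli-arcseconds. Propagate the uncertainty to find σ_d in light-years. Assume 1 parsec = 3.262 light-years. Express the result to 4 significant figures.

56.96 ly

d = 1/p, so σ_d = σ_p / p².
σ_d = 0.000380 / (0.004665)² = 0.000380 / 0.000021762 = 17.462 pc = 17.462 × 3.262 ly = 56.961 ly.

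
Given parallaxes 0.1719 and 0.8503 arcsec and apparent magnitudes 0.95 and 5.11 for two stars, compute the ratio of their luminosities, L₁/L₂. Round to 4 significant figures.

d₁ = 1/p₁ = 1/0.1719″ = 5.8173 pc; d₂ = 1/p₂ = 1/0.8503″ = 1.1761 pc.
M₁ = m₁ − 5 log₁₀ d₁ + 5 = 0.95 − 3.8236 + 5 = 2.1264.
M₂ = 5.11 − 0.3522 + 5 = 9.7578.
L₁/L₂ = 10^(0.4(M₂ − M₁)) = 10^(0.4 × 7.6314) = 10^3.05256 = 1128.7.

L₁/L₂ = 1129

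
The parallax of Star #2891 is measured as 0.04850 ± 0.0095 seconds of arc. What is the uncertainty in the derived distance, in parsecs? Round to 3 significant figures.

4.04 pc

d = 1/p, so σ_d = σ_p / p².
σ_d = 0.00950 / (0.04850)² = 0.00950 / 0.0023523 = 4.0386 pc.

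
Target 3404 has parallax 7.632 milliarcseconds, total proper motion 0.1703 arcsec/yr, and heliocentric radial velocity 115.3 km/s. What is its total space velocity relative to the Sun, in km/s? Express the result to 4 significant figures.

156.5 km/s

d = 1/p = 1/0.007632″ = 131.03 pc.
v_t = 4.740 μ d = 4.740 × 0.1703 × 131.03 = 105.77 km/s.
v = √(v_r² + v_t²) = √(115.3² + 105.77²) = √24481.4 = 156.47 km/s.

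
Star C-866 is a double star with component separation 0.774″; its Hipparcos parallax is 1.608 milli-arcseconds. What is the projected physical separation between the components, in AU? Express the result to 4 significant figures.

d = 1/p = 1/0.001608″ = 621.89 pc.
At distance d (pc), an angle of θ arcsec spans θ·d AU: s = 0.774 × 621.89 = 481.34 AU.

481.3 AU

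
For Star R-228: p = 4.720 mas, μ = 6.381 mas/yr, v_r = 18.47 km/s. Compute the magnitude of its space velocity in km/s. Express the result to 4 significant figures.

19.55 km/s

d = 1/p = 1/0.004720″ = 211.86 pc.
μ = 6.381 mas/yr = 0.006381 ″/yr.
v_t = 4.740 μ d = 4.740 × 0.006381 × 211.86 = 6.4079 km/s.
v = √(v_r² + v_t²) = √(18.47² + 6.4079²) = √382.202 = 19.55 km/s.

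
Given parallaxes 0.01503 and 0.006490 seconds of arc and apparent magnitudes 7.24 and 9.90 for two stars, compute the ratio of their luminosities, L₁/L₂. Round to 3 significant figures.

d₁ = 1/p₁ = 1/0.01503″ = 66.534 pc; d₂ = 1/p₂ = 1/0.006490″ = 154.08 pc.
M₁ = m₁ − 5 log₁₀ d₁ + 5 = 7.24 − 9.1152 + 5 = 3.1248.
M₂ = 9.90 − 10.9387 + 5 = 3.9613.
L₁/L₂ = 10^(0.4(M₂ − M₁)) = 10^(0.4 × 0.8365) = 10^0.33460 = 2.1607.

L₁/L₂ = 2.16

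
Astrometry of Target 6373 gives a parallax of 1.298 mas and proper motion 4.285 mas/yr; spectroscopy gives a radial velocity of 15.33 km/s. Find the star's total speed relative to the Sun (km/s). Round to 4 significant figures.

d = 1/p = 1/0.001298″ = 770.42 pc.
μ = 4.285 mas/yr = 0.004285 ″/yr.
v_t = 4.740 μ d = 4.740 × 0.004285 × 770.42 = 15.648 km/s.
v = √(v_r² + v_t²) = √(15.33² + 15.648²) = √479.869 = 21.906 km/s.

21.91 km/s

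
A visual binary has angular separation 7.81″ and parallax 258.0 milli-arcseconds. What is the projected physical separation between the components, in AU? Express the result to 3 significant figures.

d = 1/p = 1/0.2580″ = 3.876 pc.
At distance d (pc), an angle of θ arcsec spans θ·d AU: s = 7.81 × 3.876 = 30.272 AU.

30.3 AU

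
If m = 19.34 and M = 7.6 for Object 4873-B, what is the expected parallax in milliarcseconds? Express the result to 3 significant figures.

m − M = 19.34 − 7.6 = 11.74.
d = 10^((m−M)/5 + 1) = 10^3.348 = 2228.4 pc.
p = 1/d = 1/2228.4 = 0.00044875 arcsec = 0.44875 mas.

0.449 mas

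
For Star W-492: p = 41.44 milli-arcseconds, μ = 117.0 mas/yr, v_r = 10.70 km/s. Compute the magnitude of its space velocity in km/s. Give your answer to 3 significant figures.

17.1 km/s

d = 1/p = 1/0.04144″ = 24.131 pc.
μ = 117.0 mas/yr = 0.1170 ″/yr.
v_t = 4.740 μ d = 4.740 × 0.1170 × 24.131 = 13.383 km/s.
v = √(v_r² + v_t²) = √(10.70² + 13.383²) = √293.595 = 17.135 km/s.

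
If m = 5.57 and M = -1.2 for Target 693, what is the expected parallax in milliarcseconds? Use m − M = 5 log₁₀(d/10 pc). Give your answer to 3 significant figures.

4.43 mas

m − M = 5.57 − (-1.2) = 6.77.
d = 10^((m−M)/5 + 1) = 10^2.354 = 225.94 pc.
p = 1/d = 1/225.94 = 0.004426 arcsec = 4.426 mas.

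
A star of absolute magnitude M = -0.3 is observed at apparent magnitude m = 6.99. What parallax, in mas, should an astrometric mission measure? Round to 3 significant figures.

3.48 mas

m − M = 6.99 − (-0.3) = 7.29.
d = 10^((m−M)/5 + 1) = 10^2.458 = 287.08 pc.
p = 1/d = 1/287.08 = 0.0034833 arcsec = 3.4833 mas.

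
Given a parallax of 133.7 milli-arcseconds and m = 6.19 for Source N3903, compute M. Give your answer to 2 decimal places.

d = 1/p = 1/0.1337″ = 7.4794 pc.
m − M = 5 log₁₀(7.4794) − 5 = 4.3693 − 5 = -0.6307.
M = m − (m − M) = 6.19 − (-0.6307) = 6.82.

M = 6.82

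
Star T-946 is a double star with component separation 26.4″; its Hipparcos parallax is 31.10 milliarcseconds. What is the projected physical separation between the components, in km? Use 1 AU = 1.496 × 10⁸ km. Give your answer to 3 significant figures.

1.27 × 10^11 km

d = 1/p = 1/0.03110″ = 32.154 pc.
At distance d (pc), an angle of θ arcsec spans θ·d AU: s = 26.4 × 32.154 = 848.87 AU.
= 848.87 × 1.496 × 10⁸ km = 1.2699 × 10^11 km.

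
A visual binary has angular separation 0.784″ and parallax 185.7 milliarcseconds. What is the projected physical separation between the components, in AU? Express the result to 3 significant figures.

4.22 AU

d = 1/p = 1/0.1857″ = 5.385 pc.
At distance d (pc), an angle of θ arcsec spans θ·d AU: s = 0.784 × 5.385 = 4.2218 AU.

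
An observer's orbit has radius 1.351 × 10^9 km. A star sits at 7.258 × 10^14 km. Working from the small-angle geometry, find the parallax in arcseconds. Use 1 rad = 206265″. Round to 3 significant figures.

θ ≈ B/d = (1.351 × 10^9) / (7.258 × 10^14) = 1.8614 × 10^-6 rad.
In arcseconds: 1.8614 × 10^-6 × 206265 = 0.38394″.

0.384 arcsec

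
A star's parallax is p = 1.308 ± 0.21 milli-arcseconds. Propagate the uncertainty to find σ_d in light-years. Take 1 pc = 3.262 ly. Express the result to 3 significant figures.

400 ly

d = 1/p, so σ_d = σ_p / p².
σ_d = 0.000210 / (0.001308)² = 0.000210 / 0.0000017109 = 122.74 pc = 122.74 × 3.262 ly = 400.38 ly.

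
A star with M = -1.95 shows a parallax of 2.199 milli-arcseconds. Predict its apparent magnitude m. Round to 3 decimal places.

d = 1/p = 1/0.002199″ = 454.75 pc.
m − M = 5 log₁₀ d − 5 = 5 log₁₀(454.75) − 5 = 13.2889 − 5 = 8.2889.
m = M + (m − M) = -1.95 + 8.2889 = 6.339.

m = 6.339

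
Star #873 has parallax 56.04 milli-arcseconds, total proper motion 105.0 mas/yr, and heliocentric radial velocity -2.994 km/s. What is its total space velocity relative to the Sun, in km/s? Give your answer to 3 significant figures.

d = 1/p = 1/0.05604″ = 17.844 pc.
μ = 105.0 mas/yr = 0.1050 ″/yr.
v_t = 4.740 μ d = 4.740 × 0.1050 × 17.844 = 8.881 km/s.
v = √(v_r² + v_t²) = √((-2.994)² + 8.881²) = √87.8362 = 9.3721 km/s.

9.37 km/s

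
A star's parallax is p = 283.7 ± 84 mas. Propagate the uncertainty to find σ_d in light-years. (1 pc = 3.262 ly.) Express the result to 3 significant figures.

3.40 ly

d = 1/p, so σ_d = σ_p / p².
σ_d = 0.0840 / (0.2837)² = 0.0840 / 0.080486 = 1.0437 pc = 1.0437 × 3.262 ly = 3.4045 ly.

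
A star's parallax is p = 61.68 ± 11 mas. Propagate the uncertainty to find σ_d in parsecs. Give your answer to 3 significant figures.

2.89 pc

d = 1/p, so σ_d = σ_p / p².
σ_d = 0.0110 / (0.06168)² = 0.0110 / 0.0038044 = 2.8914 pc.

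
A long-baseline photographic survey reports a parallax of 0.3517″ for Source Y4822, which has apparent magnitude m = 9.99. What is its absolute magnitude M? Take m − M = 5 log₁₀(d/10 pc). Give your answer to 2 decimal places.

M = 12.72

d = 1/p = 1/0.3517″ = 2.8433 pc.
m − M = 5 log₁₀(2.8433) − 5 = 2.2691 − 5 = -2.7309.
M = m − (m − M) = 9.99 − (-2.7309) = 12.72.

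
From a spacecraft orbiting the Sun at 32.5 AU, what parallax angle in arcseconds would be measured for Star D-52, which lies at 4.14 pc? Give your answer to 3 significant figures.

7.85 arcsec

p (arcsec) = B (AU) / d (pc).
p = 32.5 / 4.14 = 7.8502 arcsec.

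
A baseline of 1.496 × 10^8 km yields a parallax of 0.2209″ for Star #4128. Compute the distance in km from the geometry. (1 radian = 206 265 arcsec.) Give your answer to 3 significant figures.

1.40 × 10^14 km

θ = 0.2209″ = 0.2209/206265 = 1.0710 × 10^-6 rad.
d = B/θ = (1.496 × 10^8) / (1.0710 × 10^-6) = 1.3968 × 10^14 km.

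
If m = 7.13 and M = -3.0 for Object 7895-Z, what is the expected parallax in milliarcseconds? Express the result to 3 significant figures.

m − M = 7.13 − (-3.0) = 10.13.
d = 10^((m−M)/5 + 1) = 10^3.026 = 1061.7 pc.
p = 1/d = 1/1061.7 = 0.00094189 arcsec = 0.94189 mas.

0.942 mas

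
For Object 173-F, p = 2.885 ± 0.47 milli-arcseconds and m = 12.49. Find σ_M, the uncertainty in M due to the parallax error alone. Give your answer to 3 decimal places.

M = m − 5 log₁₀ d + 5 = m + 5 log₁₀ p + 5, so ∂M/∂p = 5/(p ln 10).
σ_M = (5/ln 10) · (σ_p/p) = 2.1715 × 0.47/2.885 = 2.1715 × 0.16291 = 0.35376.

σ_M = 0.354 mag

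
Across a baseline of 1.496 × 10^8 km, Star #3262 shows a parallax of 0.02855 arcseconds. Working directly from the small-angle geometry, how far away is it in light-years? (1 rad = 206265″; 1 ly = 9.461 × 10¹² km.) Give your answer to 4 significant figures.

114.2 ly

θ = 0.02855″ = 0.02855/206265 = 1.3841 × 10^-7 rad.
d = B/θ = (1.496 × 10^8) / (1.3841 × 10^-7) = 1.0808 × 10^15 km = (1.0808 × 10^15) / (9.461 × 10^12) ly = 114.24 ly.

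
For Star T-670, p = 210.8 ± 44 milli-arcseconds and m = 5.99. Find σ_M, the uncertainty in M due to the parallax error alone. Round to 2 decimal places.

M = m − 5 log₁₀ d + 5 = m + 5 log₁₀ p + 5, so ∂M/∂p = 5/(p ln 10).
σ_M = (5/ln 10) · (σ_p/p) = 2.1715 × 44/210.8 = 2.1715 × 0.20873 = 0.45326.

σ_M = 0.45 mag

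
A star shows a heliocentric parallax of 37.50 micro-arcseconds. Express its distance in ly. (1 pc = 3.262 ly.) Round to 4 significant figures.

86990 ly

p = 37.50 micro-arcseconds = 0.00003750 arcsec.
d = 1/p = 1/0.00003750 = 26667 pc.
In light-years: 26667 × 3.262 = 86988 ly.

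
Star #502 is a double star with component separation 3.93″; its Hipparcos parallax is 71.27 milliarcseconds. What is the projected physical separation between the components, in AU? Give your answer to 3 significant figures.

55.1 AU

d = 1/p = 1/0.07127″ = 14.031 pc.
At distance d (pc), an angle of θ arcsec spans θ·d AU: s = 3.93 × 14.031 = 55.142 AU.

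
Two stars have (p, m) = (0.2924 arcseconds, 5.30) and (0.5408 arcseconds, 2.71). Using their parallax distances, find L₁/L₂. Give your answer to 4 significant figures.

L₁/L₂ = 0.3149

d₁ = 1/p₁ = 1/0.2924″ = 3.42 pc; d₂ = 1/p₂ = 1/0.5408″ = 1.8491 pc.
M₁ = m₁ − 5 log₁₀ d₁ + 5 = 5.30 − 2.6701 + 5 = 7.6299.
M₂ = 2.71 − 1.3348 + 5 = 6.3752.
L₁/L₂ = 10^(0.4(M₂ − M₁)) = 10^(0.4 × (-1.2547)) = 10^(-0.50188) = 0.31486.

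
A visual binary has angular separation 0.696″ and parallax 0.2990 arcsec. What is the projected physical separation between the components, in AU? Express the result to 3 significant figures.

d = 1/p = 1/0.2990″ = 3.3445 pc.
At distance d (pc), an angle of θ arcsec spans θ·d AU: s = 0.696 × 3.3445 = 2.3278 AU.

2.33 AU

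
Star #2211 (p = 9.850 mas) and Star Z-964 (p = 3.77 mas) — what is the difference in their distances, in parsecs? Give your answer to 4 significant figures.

d_A = 1/0.009850″ = 101.52 pc; d_B = 1/0.003770″ = 265.25 pc.
|d_B − d_A| = |265.25 − 101.52| = 163.73 pc.

163.7 pc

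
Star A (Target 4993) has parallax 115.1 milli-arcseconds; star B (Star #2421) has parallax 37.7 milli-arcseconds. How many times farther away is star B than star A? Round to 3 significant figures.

3.05

Since d = 1/p, d_B/d_A = p_A/p_B.
= 115.1 / 37.7 = 3.0531.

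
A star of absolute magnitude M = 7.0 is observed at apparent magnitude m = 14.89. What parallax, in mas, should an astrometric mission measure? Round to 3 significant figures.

2.64 mas

m − M = 14.89 − 7.0 = 7.89.
d = 10^((m−M)/5 + 1) = 10^2.578 = 378.44 pc.
p = 1/d = 1/378.44 = 0.0026424 arcsec = 2.6424 mas.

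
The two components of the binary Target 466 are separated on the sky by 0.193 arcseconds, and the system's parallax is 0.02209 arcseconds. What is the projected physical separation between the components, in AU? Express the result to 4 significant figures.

8.737 AU

d = 1/p = 1/0.02209″ = 45.269 pc.
At distance d (pc), an angle of θ arcsec spans θ·d AU: s = 0.193 × 45.269 = 8.7369 AU.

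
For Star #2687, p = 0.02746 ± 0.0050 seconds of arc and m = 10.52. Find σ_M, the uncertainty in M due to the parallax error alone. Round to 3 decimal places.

M = m − 5 log₁₀ d + 5 = m + 5 log₁₀ p + 5, so ∂M/∂p = 5/(p ln 10).
σ_M = (5/ln 10) · (σ_p/p) = 2.1715 × 0.0050/0.02746 = 2.1715 × 0.18208 = 0.39539.

σ_M = 0.395 mag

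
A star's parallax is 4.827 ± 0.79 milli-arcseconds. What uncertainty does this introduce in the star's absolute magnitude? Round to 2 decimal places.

M = m − 5 log₁₀ d + 5 = m + 5 log₁₀ p + 5, so ∂M/∂p = 5/(p ln 10).
σ_M = (5/ln 10) · (σ_p/p) = 2.1715 × 0.79/4.827 = 2.1715 × 0.16366 = 0.35539.

σ_M = 0.36 mag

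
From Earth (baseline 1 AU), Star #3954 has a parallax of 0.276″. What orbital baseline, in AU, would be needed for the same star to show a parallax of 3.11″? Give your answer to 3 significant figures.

11.3 AU

Parallax scales linearly with baseline: p ∝ B, so B = p_target / p_Earth × 1 AU.
B = 3.11 / 0.276 = 11.268 AU.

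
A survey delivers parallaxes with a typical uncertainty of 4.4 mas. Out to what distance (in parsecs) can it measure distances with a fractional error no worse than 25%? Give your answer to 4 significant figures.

σ_d/d = σ_p/p, so the condition is σ_p/p ≤ 0.25, i.e. p ≥ σ_p/0.25.
p_min = 4.4/0.25 = 17.6 mas = 0.0176 arcsec.
d_max = 1/p_min = 1/0.0176 = 56.818 pc.

56.82 pc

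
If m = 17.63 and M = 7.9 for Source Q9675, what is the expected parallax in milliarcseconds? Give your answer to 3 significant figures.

1.13 mas

m − M = 17.63 − 7.9 = 9.73.
d = 10^((m−M)/5 + 1) = 10^2.946 = 883.08 pc.
p = 1/d = 1/883.08 = 0.0011324 arcsec = 1.1324 mas.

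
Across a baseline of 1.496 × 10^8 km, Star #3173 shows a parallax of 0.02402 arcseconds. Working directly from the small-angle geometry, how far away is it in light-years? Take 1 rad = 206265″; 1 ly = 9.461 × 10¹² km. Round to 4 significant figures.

θ = 0.02402″ = 0.02402/206265 = 1.1645 × 10^-7 rad.
d = B/θ = (1.496 × 10^8) / (1.1645 × 10^-7) = 1.2847 × 10^15 km = (1.2847 × 10^15) / (9.461 × 10^12) ly = 135.79 ly.

135.8 ly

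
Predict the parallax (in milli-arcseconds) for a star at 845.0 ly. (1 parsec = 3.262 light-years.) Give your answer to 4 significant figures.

d = 845.0 ly ÷ 3.262 = 259.04 pc.
p = 1/d = 1/259.04 = 0.0038604 arcsec.
= 0.0038604 × 1000 = 3.8604 mas.

3.860 mas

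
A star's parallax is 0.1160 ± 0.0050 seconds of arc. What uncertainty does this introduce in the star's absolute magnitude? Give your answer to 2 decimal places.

M = m − 5 log₁₀ d + 5 = m + 5 log₁₀ p + 5, so ∂M/∂p = 5/(p ln 10).
σ_M = (5/ln 10) · (σ_p/p) = 2.1715 × 0.0050/0.1160 = 2.1715 × 0.043103 = 0.093598.

σ_M = 0.09 mag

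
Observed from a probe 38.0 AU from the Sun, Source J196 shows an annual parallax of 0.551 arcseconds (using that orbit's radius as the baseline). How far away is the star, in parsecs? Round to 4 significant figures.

68.97 pc

With baseline B (in AU) and parallax p (in arcsec), d = B/p parsecs.
d = 38.0 / 0.551 = 68.966 pc.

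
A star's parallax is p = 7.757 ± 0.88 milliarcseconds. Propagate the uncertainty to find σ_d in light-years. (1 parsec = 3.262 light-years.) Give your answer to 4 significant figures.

47.71 ly

d = 1/p, so σ_d = σ_p / p².
σ_d = 0.000880 / (0.007757)² = 0.000880 / 0.000060171 = 14.625 pc = 14.625 × 3.262 ly = 47.707 ly.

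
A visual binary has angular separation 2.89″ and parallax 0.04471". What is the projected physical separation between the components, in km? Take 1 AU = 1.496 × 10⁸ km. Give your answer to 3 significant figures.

9.67 × 10^9 km

d = 1/p = 1/0.04471″ = 22.366 pc.
At distance d (pc), an angle of θ arcsec spans θ·d AU: s = 2.89 × 22.366 = 64.638 AU.
= 64.638 × 1.496 × 10⁸ km = 9.6698 × 10^9 km.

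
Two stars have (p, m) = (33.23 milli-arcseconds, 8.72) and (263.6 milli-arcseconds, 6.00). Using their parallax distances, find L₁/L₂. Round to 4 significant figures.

d₁ = 1/p₁ = 1/0.03323″ = 30.093 pc; d₂ = 1/p₂ = 1/0.2636″ = 3.7936 pc.
M₁ = m₁ − 5 log₁₀ d₁ + 5 = 8.72 − 7.3923 + 5 = 6.3277.
M₂ = 6.00 − 2.8953 + 5 = 8.1047.
L₁/L₂ = 10^(0.4(M₂ − M₁)) = 10^(0.4 × 1.7770) = 10^0.71080 = 5.1381.

L₁/L₂ = 5.138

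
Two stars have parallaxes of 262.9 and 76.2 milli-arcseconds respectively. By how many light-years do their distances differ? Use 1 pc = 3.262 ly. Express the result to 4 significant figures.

d_A = 1/0.2629″ = 3.8037 pc; d_B = 1/0.07620″ = 13.123 pc.
|d_B − d_A| = |13.123 − 3.8037| = 9.3193 pc = 9.3193 × 3.262 ly = 30.4 ly.

30.40 ly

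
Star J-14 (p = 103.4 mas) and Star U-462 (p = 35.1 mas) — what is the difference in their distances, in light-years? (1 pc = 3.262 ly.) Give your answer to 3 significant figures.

61.4 ly

d_A = 1/0.1034″ = 9.6712 pc; d_B = 1/0.03510″ = 28.49 pc.
|d_B − d_A| = |28.49 − 9.6712| = 18.819 pc = 18.819 × 3.262 ly = 61.388 ly.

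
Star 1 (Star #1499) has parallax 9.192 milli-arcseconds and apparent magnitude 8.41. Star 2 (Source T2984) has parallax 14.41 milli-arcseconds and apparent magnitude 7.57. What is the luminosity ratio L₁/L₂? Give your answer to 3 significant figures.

L₁/L₂ = 1.13

d₁ = 1/p₁ = 1/0.009192″ = 108.79 pc; d₂ = 1/p₂ = 1/0.01441″ = 69.396 pc.
M₁ = m₁ − 5 log₁₀ d₁ + 5 = 8.41 − 10.1829 + 5 = 3.2271.
M₂ = 7.57 − 9.2067 + 5 = 3.3633.
L₁/L₂ = 10^(0.4(M₂ − M₁)) = 10^(0.4 × 0.1362) = 10^0.05448 = 1.1337.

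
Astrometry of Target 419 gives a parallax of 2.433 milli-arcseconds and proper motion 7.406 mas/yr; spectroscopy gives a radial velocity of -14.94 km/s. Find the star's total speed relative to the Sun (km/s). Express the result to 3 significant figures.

20.8 km/s

d = 1/p = 1/0.002433″ = 411.02 pc.
μ = 7.406 mas/yr = 0.007406 ″/yr.
v_t = 4.740 μ d = 4.740 × 0.007406 × 411.02 = 14.429 km/s.
v = √(v_r² + v_t²) = √((-14.94)² + 14.429²) = √431.4 = 20.77 km/s.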